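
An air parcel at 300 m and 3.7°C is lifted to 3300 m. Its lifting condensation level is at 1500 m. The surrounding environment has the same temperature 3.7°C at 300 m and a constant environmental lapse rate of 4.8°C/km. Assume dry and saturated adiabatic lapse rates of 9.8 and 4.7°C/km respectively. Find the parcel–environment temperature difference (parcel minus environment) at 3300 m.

-5.82°C (parcel cooler than environment)

Parcel:
  300 → 1500 m (dry, 9.8°C/km): ΔT = -9.8 × 1.2 = -11.76°C → T = -8.06°C
  1500 → 3300 m (saturated, 4.7°C/km): ΔT = -4.7 × 1.8 = -8.46°C → T = -16.52°C
Environment:
  300 → 3300 m (environment, 4.8°C/km): ΔT = -4.8 × 3 = -14.4°C → T = -10.7°C
T_parcel − T_env = -16.52 − (-10.7) = -5.82°C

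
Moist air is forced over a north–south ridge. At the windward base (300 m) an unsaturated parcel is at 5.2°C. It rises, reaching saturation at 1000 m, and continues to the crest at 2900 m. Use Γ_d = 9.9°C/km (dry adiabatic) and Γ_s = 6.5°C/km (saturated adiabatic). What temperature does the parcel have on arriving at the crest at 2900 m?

300 → 1000 m (dry, 9.9°C/km): ΔT = -9.9 × 0.7 = -6.93°C → T = -1.73°C
1000 → 2900 m (saturated, 6.5°C/km): ΔT = -6.5 × 1.9 = -12.35°C → T = -14.08°C

-14.08°C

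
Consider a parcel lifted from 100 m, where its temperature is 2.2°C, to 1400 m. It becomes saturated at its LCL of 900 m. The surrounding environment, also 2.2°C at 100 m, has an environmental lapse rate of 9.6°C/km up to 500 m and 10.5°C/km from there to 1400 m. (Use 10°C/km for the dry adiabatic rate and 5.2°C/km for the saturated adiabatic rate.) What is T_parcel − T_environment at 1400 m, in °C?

+2.69°C (parcel warmer than environment)

Parcel:
  100 → 900 m (dry, 10°C/km): ΔT = -10 × 0.8 = -8°C → T = -5.8°C
  900 → 1400 m (saturated, 5.2°C/km): ΔT = -5.2 × 0.5 = -2.6°C → T = -8.4°C
Environment:
  100 → 500 m (environment, lower layer, 9.6°C/km): ΔT = -9.6 × 0.4 = -3.84°C → T = -1.64°C
  500 → 1400 m (environment, upper layer, 10.5°C/km): ΔT = -10.5 × 0.9 = -9.45°C → T = -11.09°C
T_parcel − T_env = -8.4 − (-11.09) = +2.69°C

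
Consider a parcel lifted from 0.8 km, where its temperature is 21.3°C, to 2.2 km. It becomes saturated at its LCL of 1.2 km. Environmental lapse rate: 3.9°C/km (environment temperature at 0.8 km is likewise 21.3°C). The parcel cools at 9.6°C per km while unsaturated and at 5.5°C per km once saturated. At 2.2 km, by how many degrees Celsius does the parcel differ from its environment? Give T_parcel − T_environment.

-3.88°C (parcel cooler than environment)

Parcel:
  800 → 1200 m (dry, 9.6°C/km): ΔT = -9.6 × 0.4 = -3.84°C → T = 17.46°C
  1200 → 2200 m (saturated, 5.5°C/km): ΔT = -5.5 × 1 = -5.5°C → T = 11.96°C
Environment:
  800 → 2200 m (environment, 3.9°C/km): ΔT = -3.9 × 1.4 = -5.46°C → T = 15.84°C
T_parcel − T_env = 11.96 − 15.84 = -3.88°C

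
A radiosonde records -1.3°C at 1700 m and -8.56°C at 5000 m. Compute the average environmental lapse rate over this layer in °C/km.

Γ = −ΔT/Δz = (-1.3 − (-8.56)) / (5000 − 1700) m
  = 7.26°C / 3.3 km = 2.2°C/km

2.2°C/km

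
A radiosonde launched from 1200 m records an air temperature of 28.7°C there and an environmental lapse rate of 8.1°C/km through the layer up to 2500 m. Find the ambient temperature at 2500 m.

1200 → 2500 m (environmental, 8.1°C/km): ΔT = -8.1 × 1.3 = -10.53°C → T = 18.17°C

18.17°C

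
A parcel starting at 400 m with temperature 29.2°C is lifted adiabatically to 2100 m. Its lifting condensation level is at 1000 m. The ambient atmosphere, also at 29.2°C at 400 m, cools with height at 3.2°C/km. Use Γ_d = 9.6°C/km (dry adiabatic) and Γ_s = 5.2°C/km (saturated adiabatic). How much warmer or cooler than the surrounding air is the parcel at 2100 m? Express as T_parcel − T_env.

-6.04°C (parcel cooler than environment)

Parcel:
  From 400 m to 1000 m (dry): cools by 9.6 × 0.6 = 5.76°C, giving 23.44°C.
  From 1000 m to 2100 m (saturated): cools by 5.2 × 1.1 = 5.72°C, giving 17.72°C.
Environment:
  From 400 m to 2100 m (environment): cools by 3.2 × 1.7 = 5.44°C, giving 23.76°C.
T_parcel − T_env = 17.72 − 23.76 = -6.04°C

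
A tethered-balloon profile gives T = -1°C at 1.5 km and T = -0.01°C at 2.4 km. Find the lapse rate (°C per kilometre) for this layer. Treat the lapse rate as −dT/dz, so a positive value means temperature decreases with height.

Γ = −ΔT/Δz = (-1 − (-0.01)) / (2400 − 1500) m
  = -0.99°C / 0.9 km = -1.1°C/km

-1.1°C/km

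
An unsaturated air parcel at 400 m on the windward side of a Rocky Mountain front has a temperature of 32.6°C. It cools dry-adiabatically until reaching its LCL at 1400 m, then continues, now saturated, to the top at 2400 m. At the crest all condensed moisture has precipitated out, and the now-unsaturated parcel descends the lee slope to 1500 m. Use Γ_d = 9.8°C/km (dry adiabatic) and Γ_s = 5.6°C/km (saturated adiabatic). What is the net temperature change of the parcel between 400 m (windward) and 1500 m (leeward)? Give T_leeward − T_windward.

-6.58°C

From 400 m to 1400 m (dry): cools by 9.8 × 1 = 9.8°C, giving 22.8°C.
From 1400 m to 2400 m (saturated): cools by 5.6 × 1 = 5.6°C, giving 17.2°C.
From 2400 m to 1500 m (dry descent): warms by 9.8 × 0.9 = 8.82°C, giving 26.02°C.
Net change vs windward start: 26.02 − 32.6 = -6.58°C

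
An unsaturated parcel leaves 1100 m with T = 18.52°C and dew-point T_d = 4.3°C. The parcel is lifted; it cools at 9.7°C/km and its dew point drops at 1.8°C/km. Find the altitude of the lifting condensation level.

2900 m

T and T_d converge at 9.7 − 1.8 = 7.9°C per km
Height above start = (18.52 − 4.3) / 7.9 = 1.8 km
LCL altitude = 1100 m + 1800 m = 2900 m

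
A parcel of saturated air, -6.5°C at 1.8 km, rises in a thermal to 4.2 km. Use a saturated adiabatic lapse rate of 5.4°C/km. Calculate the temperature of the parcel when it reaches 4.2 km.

-19.46°C

From 1800 m to 4200 m (saturated adiabatic): cools by 5.4 × 2.4 = 12.96°C, giving -19.46°C.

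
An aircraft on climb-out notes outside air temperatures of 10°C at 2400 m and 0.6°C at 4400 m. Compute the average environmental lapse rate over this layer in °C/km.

Γ = −ΔT/Δz = (10 − 0.6) / (4400 − 2400) m
  = 9.4°C / 2 km = 4.7°C/km

4.7°C/km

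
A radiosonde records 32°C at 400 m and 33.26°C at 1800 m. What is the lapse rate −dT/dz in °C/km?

-0.9°C/km

Γ = −ΔT/Δz = (32 − 33.26) / (1800 − 400) m
  = -1.26°C / 1.4 km = -0.9°C/km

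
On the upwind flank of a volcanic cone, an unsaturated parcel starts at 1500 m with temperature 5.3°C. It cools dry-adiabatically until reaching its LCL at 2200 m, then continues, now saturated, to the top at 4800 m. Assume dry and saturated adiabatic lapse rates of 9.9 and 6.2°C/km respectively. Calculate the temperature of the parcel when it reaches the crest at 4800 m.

1500–2200 m, dry: Δz = 0.7 km ⇒ ΔT = -6.93°C; T = -1.63°C
2200–4800 m, saturated: Δz = 2.6 km ⇒ ΔT = -16.12°C; T = -17.75°C

-17.75°C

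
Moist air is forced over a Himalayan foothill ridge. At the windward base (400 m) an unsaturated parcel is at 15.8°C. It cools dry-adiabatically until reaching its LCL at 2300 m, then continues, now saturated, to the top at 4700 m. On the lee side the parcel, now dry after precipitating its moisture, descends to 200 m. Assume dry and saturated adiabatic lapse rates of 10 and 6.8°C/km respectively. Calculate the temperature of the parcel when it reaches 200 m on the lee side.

25.48°C

Dry to 2300 m: -10 × 1.9 km = -19°C, so T = -3.2°C.
Saturated to 4700 m: -6.8 × 2.4 km = -16.32°C, so T = -19.52°C.
Dry descent to 200 m: +10 × 4.5 km = +45°C, so T = 25.48°C.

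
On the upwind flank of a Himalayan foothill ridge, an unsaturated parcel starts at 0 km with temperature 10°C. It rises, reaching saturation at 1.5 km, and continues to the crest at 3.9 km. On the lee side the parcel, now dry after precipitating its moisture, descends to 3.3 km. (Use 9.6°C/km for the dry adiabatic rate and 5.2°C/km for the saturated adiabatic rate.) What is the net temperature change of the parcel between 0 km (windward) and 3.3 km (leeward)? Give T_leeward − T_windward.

Dry to 1500 m: -9.6 × 1.5 km = -14.4°C, so T = -4.4°C.
Saturated to 3900 m: -5.2 × 2.4 km = -12.48°C, so T = -16.88°C.
Dry descent to 3300 m: +9.6 × 0.6 km = +5.76°C, so T = -11.12°C.
Net change vs windward start: -11.12 − 10 = -21.12°C

-21.12°C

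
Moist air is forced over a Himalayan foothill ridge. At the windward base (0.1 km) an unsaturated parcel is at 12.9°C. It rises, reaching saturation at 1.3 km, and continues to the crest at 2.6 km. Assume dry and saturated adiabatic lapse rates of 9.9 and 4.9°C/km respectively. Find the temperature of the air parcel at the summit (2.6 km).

-5.35°C

100 → 1300 m (dry, 9.9°C/km): ΔT = -9.9 × 1.2 = -11.88°C → T = 1.02°C
1300 → 2600 m (saturated, 4.9°C/km): ΔT = -4.9 × 1.3 = -6.37°C → T = -5.35°C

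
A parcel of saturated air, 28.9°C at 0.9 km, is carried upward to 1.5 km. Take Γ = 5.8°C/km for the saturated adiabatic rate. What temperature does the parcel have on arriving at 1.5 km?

900 → 1500 m (saturated adiabatic, 5.8°C/km): ΔT = -5.8 × 0.6 = -3.48°C → T = 25.42°C

25.42°C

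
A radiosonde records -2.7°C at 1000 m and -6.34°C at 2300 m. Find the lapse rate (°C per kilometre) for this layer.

Γ = −ΔT/Δz = (-2.7 − (-6.34)) / (2300 − 1000) m
  = 3.64°C / 1.3 km = 2.8°C/km

2.8°C/km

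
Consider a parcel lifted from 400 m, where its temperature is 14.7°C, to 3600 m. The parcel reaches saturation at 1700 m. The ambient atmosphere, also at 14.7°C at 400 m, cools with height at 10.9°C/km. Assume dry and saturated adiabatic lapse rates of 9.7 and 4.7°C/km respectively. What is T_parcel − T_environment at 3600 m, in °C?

+13.34°C (parcel warmer than environment)

Parcel:
  Dry to 1700 m: -9.7 × 1.3 km = -12.61°C, so T = 2.09°C.
  Saturated to 3600 m: -4.7 × 1.9 km = -8.93°C, so T = -6.84°C.
Environment:
  Environment to 3600 m: -10.9 × 3.2 km = -34.88°C, so T = -20.18°C.
T_parcel − T_env = -6.84 − (-20.18) = +13.34°C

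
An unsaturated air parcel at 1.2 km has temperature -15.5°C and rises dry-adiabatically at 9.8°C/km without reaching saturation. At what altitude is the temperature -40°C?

3.7 km

Height above start = (-15.5 − (-40)) / 9.8 = 2.5 km
Altitude = 1200 m + 2500 m = 3700 m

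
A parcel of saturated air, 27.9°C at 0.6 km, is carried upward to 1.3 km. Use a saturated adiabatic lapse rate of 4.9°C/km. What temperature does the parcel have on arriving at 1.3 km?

From 600 m to 1300 m (saturated adiabatic): cools by 4.9 × 0.7 = 3.43°C, giving 24.47°C.

24.47°C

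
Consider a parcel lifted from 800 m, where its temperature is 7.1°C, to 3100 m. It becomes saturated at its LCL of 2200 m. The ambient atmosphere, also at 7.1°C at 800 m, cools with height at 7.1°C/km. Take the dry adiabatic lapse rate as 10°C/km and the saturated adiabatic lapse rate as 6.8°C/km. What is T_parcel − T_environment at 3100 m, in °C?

Parcel:
  800 → 2200 m (dry, 10°C/km): ΔT = -10 × 1.4 = -14°C → T = -6.9°C
  2200 → 3100 m (saturated, 6.8°C/km): ΔT = -6.8 × 0.9 = -6.12°C → T = -13.02°C
Environment:
  800 → 3100 m (environment, 7.1°C/km): ΔT = -7.1 × 2.3 = -16.33°C → T = -9.23°C
T_parcel − T_env = -13.02 − (-9.23) = -3.79°C

-3.79°C (parcel cooler than environment)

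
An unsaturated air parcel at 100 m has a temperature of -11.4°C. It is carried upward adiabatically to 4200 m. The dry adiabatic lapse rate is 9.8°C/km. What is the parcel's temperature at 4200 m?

-51.58°C

100–4200 m, dry adiabatic: Δz = 4.1 km ⇒ ΔT = -40.18°C; T = -51.58°C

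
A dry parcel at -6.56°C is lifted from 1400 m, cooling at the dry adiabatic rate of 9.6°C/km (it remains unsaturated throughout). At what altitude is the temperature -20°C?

Height above start = (-6.56 − (-20)) / 9.6 = 1.4 km
Altitude = 1400 m + 1400 m = 2800 m

2800 m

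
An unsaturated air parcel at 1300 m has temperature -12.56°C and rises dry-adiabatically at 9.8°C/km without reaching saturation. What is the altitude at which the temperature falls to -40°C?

4100 m

Height above start = (-12.56 − (-40)) / 9.8 = 2.8 km
Altitude = 1300 m + 2800 m = 4100 m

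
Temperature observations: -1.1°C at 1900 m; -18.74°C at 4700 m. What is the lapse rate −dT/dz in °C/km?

6.3°C/km

Γ = −ΔT/Δz = (-1.1 − (-18.74)) / (4700 − 1900) m
  = 17.64°C / 2.8 km = 6.3°C/km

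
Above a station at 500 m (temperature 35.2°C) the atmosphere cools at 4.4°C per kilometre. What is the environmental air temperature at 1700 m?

29.92°C

500–1700 m, environmental: Δz = 1.2 km ⇒ ΔT = -5.28°C; T = 29.92°C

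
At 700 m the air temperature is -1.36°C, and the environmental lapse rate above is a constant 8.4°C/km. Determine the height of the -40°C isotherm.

5300 m

Height above start = (-1.36 − (-40)) / 8.4 = 4.6 km
Altitude = 700 m + 4600 m = 5300 m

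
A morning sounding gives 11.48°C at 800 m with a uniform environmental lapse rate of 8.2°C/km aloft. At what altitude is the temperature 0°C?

2200 m

Height above start = (11.48 − 0) / 8.2 = 1.4 km
Altitude = 800 m + 1400 m = 2200 m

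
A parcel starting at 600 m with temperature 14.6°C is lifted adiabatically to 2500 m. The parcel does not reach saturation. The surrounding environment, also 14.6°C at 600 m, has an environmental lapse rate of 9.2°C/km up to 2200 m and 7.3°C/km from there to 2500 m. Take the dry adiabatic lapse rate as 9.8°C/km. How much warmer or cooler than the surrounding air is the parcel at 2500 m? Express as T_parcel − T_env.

-1.71°C (parcel cooler than environment)

Parcel:
  600 → 2500 m (dry, 9.8°C/km): ΔT = -9.8 × 1.9 = -18.62°C → T = -4.02°C
Environment:
  600 → 2200 m (environment, lower layer, 9.2°C/km): ΔT = -9.2 × 1.6 = -14.72°C → T = -0.12°C
  2200 → 2500 m (environment, upper layer, 7.3°C/km): ΔT = -7.3 × 0.3 = -2.19°C → T = -2.31°C
T_parcel − T_env = -4.02 − (-2.31) = -1.71°C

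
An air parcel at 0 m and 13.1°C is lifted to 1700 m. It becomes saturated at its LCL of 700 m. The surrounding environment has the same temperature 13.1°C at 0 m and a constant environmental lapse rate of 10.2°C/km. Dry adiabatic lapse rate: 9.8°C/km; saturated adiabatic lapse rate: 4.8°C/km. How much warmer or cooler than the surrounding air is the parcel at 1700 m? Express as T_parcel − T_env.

+5.68°C (parcel warmer than environment)

Parcel:
  0–700 m, dry: Δz = 0.7 km ⇒ ΔT = -6.86°C; T = 6.24°C
  700–1700 m, saturated: Δz = 1 km ⇒ ΔT = -4.8°C; T = 1.44°C
Environment:
  0–1700 m, environment: Δz = 1.7 km ⇒ ΔT = -17.34°C; T = -4.24°C
T_parcel − T_env = 1.44 − (-4.24) = +5.68°C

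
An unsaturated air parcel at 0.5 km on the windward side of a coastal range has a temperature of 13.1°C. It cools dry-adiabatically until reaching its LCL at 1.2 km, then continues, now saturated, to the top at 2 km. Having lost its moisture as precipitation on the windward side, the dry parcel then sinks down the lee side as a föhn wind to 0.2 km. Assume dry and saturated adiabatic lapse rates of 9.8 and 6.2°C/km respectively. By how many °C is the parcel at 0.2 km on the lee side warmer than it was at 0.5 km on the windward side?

From 500 m to 1200 m (dry): cools by 9.8 × 0.7 = 6.86°C, giving 6.24°C.
From 1200 m to 2000 m (saturated): cools by 6.2 × 0.8 = 4.96°C, giving 1.28°C.
From 2000 m to 200 m (dry descent): warms by 9.8 × 1.8 = 17.64°C, giving 18.92°C.
Net change vs windward start: 18.92 − 13.1 = +5.82°C

+5.82°C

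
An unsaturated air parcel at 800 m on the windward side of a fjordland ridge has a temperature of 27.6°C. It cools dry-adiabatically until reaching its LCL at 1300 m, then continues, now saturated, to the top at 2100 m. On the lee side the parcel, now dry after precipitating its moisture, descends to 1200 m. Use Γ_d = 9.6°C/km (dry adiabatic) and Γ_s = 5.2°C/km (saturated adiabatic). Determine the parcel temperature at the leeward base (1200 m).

Dry to 1300 m: -9.6 × 0.5 km = -4.8°C, so T = 22.8°C.
Saturated to 2100 m: -5.2 × 0.8 km = -4.16°C, so T = 18.64°C.
Dry descent to 1200 m: +9.6 × 0.9 km = +8.64°C, so T = 27.28°C.

27.28°C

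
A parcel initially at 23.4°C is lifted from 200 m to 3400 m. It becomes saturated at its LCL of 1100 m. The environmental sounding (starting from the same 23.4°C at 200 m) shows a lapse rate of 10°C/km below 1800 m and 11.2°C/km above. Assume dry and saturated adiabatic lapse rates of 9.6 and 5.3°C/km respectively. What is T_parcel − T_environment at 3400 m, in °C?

Parcel:
  Dry to 1100 m: -9.6 × 0.9 km = -8.64°C, so T = 14.76°C.
  Saturated to 3400 m: -5.3 × 2.3 km = -12.19°C, so T = 2.57°C.
Environment:
  Environment, lower layer to 1800 m: -10 × 1.6 km = -16°C, so T = 7.4°C.
  Environment, upper layer to 3400 m: -11.2 × 1.6 km = -17.92°C, so T = -10.52°C.
T_parcel − T_env = 2.57 − (-10.52) = +13.09°C

+13.09°C (parcel warmer than environment)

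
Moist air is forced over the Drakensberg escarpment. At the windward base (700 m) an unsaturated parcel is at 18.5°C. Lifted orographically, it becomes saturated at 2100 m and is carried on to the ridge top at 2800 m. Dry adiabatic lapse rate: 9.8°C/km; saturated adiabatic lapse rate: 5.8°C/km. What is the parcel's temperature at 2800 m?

0.72°C

Dry to 2100 m: -9.8 × 1.4 km = -13.72°C, so T = 4.78°C.
Saturated to 2800 m: -5.8 × 0.7 km = -4.06°C, so T = 0.72°C.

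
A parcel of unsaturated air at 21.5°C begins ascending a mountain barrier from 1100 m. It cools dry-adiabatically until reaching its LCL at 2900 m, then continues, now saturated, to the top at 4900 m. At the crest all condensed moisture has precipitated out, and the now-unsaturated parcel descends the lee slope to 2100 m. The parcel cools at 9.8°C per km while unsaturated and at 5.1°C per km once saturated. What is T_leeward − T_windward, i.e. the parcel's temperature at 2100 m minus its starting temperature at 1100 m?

1100 → 2900 m (dry, 9.8°C/km): ΔT = -9.8 × 1.8 = -17.64°C → T = 3.86°C
2900 → 4900 m (saturated, 5.1°C/km): ΔT = -5.1 × 2 = -10.2°C → T = -6.34°C
4900 → 2100 m (dry descent, 9.8°C/km): ΔT = +9.8 × 2.8 = +27.44°C → T = 21.1°C
Net change vs windward start: 21.1 − 21.5 = -0.4°C

-0.4°C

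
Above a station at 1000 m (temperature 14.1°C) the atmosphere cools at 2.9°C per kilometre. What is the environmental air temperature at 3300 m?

7.43°C

From 1000 m to 3300 m (environmental): cools by 2.9 × 2.3 = 6.67°C, giving 7.43°C.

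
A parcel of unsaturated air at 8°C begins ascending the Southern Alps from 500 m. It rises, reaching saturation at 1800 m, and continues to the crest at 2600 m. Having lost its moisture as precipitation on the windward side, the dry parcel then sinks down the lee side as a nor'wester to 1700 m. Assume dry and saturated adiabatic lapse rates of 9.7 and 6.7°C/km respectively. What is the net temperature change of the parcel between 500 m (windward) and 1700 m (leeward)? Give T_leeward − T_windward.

-9.24°C

Dry to 1800 m: -9.7 × 1.3 km = -12.61°C, so T = -4.61°C.
Saturated to 2600 m: -6.7 × 0.8 km = -5.36°C, so T = -9.97°C.
Dry descent to 1700 m: +9.7 × 0.9 km = +8.73°C, so T = -1.24°C.
Net change vs windward start: -1.24 − 8 = -9.24°C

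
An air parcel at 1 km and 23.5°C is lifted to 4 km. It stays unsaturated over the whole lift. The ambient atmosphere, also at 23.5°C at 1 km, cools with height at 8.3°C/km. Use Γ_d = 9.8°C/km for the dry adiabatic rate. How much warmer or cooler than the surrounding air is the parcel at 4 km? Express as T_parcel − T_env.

-4.5°C (parcel cooler than environment)

Parcel:
  From 1000 m to 4000 m (dry): cools by 9.8 × 3 = 29.4°C, giving -5.9°C.
Environment:
  From 1000 m to 4000 m (environment): cools by 8.3 × 3 = 24.9°C, giving -1.4°C.
T_parcel − T_env = -5.9 − (-1.4) = -4.5°C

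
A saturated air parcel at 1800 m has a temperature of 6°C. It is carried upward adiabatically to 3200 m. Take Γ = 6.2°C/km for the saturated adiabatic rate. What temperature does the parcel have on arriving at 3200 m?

-2.68°C

1800–3200 m, saturated adiabatic: Δz = 1.4 km ⇒ ΔT = -8.68°C; T = -2.68°C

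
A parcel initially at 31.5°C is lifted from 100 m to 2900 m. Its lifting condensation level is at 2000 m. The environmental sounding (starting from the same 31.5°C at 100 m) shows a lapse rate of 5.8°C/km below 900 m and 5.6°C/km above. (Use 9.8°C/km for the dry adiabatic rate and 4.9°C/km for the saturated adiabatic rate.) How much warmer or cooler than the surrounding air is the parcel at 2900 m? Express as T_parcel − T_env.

-7.19°C (parcel cooler than environment)

Parcel:
  100–2000 m, dry: Δz = 1.9 km ⇒ ΔT = -18.62°C; T = 12.88°C
  2000–2900 m, saturated: Δz = 0.9 km ⇒ ΔT = -4.41°C; T = 8.47°C
Environment:
  100–900 m, environment, lower layer: Δz = 0.8 km ⇒ ΔT = -4.64°C; T = 26.86°C
  900–2900 m, environment, upper layer: Δz = 2 km ⇒ ΔT = -11.2°C; T = 15.66°C
T_parcel − T_env = 8.47 − 15.66 = -7.19°C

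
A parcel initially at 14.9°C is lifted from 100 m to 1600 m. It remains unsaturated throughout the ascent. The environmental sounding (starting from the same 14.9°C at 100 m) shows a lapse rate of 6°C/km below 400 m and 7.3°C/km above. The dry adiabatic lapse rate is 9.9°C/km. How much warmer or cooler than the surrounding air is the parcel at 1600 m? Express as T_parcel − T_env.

-4.29°C (parcel cooler than environment)

Parcel:
  100–1600 m, dry: Δz = 1.5 km ⇒ ΔT = -14.85°C; T = 0.05°C
Environment:
  100–400 m, environment, lower layer: Δz = 0.3 km ⇒ ΔT = -1.8°C; T = 13.1°C
  400–1600 m, environment, upper layer: Δz = 1.2 km ⇒ ΔT = -8.76°C; T = 4.34°C
T_parcel − T_env = 0.05 − 4.34 = -4.29°C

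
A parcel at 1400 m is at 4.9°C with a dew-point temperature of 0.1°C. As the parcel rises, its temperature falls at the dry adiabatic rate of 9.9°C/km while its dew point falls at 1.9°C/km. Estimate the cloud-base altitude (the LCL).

2000 m

T and T_d converge at 9.9 − 1.9 = 8°C per km
Height above start = (4.9 − 0.1) / 8 = 0.6 km
LCL altitude = 1400 m + 600 m = 2000 m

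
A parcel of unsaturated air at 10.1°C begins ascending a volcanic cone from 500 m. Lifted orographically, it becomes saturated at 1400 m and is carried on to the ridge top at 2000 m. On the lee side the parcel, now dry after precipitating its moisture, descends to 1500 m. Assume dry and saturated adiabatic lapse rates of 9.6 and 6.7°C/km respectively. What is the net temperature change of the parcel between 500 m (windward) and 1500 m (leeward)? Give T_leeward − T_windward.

From 500 m to 1400 m (dry): cools by 9.6 × 0.9 = 8.64°C, giving 1.46°C.
From 1400 m to 2000 m (saturated): cools by 6.7 × 0.6 = 4.02°C, giving -2.56°C.
From 2000 m to 1500 m (dry descent): warms by 9.6 × 0.5 = 4.8°C, giving 2.24°C.
Net change vs windward start: 2.24 − 10.1 = -7.86°C

-7.86°C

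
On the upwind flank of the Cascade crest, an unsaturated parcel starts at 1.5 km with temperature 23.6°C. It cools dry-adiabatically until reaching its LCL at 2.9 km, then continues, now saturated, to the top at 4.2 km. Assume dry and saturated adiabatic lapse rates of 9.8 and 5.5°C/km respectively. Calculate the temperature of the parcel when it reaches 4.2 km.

2.73°C

From 1500 m to 2900 m (dry): cools by 9.8 × 1.4 = 13.72°C, giving 9.88°C.
From 2900 m to 4200 m (saturated): cools by 5.5 × 1.3 = 7.15°C, giving 2.73°C.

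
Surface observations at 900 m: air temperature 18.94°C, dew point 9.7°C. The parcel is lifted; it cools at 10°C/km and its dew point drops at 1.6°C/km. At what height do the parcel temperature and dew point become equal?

2000 m

T and T_d converge at 10 − 1.6 = 8.4°C per km
Height above start = (18.94 − 9.7) / 8.4 = 1.1 km
LCL altitude = 900 m + 1100 m = 2000 m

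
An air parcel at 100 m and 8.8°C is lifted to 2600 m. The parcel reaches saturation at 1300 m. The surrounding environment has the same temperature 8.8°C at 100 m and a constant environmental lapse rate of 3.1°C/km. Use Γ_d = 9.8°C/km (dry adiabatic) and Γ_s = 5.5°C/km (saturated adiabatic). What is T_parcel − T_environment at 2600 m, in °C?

-11.16°C (parcel cooler than environment)

Parcel:
  100–1300 m, dry: Δz = 1.2 km ⇒ ΔT = -11.76°C; T = -2.96°C
  1300–2600 m, saturated: Δz = 1.3 km ⇒ ΔT = -7.15°C; T = -10.11°C
Environment:
  100–2600 m, environment: Δz = 2.5 km ⇒ ΔT = -7.75°C; T = 1.05°C
T_parcel − T_env = -10.11 − 1.05 = -11.16°C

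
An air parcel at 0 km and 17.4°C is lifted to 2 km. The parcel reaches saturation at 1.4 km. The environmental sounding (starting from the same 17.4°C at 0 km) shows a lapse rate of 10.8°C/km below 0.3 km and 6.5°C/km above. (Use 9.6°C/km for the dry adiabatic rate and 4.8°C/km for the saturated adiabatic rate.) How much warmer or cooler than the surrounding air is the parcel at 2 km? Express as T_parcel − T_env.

Parcel:
  0 → 1400 m (dry, 9.6°C/km): ΔT = -9.6 × 1.4 = -13.44°C → T = 3.96°C
  1400 → 2000 m (saturated, 4.8°C/km): ΔT = -4.8 × 0.6 = -2.88°C → T = 1.08°C
Environment:
  0 → 300 m (environment, lower layer, 10.8°C/km): ΔT = -10.8 × 0.3 = -3.24°C → T = 14.16°C
  300 → 2000 m (environment, upper layer, 6.5°C/km): ΔT = -6.5 × 1.7 = -11.05°C → T = 3.11°C
T_parcel − T_env = 1.08 − 3.11 = -2.03°C

-2.03°C (parcel cooler than environment)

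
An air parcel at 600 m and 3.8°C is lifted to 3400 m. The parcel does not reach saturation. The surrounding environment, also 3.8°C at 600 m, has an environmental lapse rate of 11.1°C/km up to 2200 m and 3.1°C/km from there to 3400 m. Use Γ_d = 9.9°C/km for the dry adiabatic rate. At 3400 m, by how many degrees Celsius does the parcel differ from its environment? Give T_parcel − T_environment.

Parcel:
  From 600 m to 3400 m (dry): cools by 9.9 × 2.8 = 27.72°C, giving -23.92°C.
Environment:
  From 600 m to 2200 m (environment, lower layer): cools by 11.1 × 1.6 = 17.76°C, giving -13.96°C.
  From 2200 m to 3400 m (environment, upper layer): cools by 3.1 × 1.2 = 3.72°C, giving -17.68°C.
T_parcel − T_env = -23.92 − (-17.68) = -6.24°C

-6.24°C (parcel cooler than environment)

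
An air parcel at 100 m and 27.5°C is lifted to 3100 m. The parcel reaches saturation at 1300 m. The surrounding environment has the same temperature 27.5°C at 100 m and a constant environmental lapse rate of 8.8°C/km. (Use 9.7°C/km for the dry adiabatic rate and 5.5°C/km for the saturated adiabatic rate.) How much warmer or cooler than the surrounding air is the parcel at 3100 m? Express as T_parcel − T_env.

Parcel:
  100 → 1300 m (dry, 9.7°C/km): ΔT = -9.7 × 1.2 = -11.64°C → T = 15.86°C
  1300 → 3100 m (saturated, 5.5°C/km): ΔT = -5.5 × 1.8 = -9.9°C → T = 5.96°C
Environment:
  100 → 3100 m (environment, 8.8°C/km): ΔT = -8.8 × 3 = -26.4°C → T = 1.1°C
T_parcel − T_env = 5.96 − 1.1 = +4.86°C

+4.86°C (parcel warmer than environment)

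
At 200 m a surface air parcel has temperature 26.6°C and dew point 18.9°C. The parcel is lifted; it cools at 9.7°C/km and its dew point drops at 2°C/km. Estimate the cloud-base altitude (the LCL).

T and T_d converge at 9.7 − 2 = 7.7°C per km
Height above start = (26.6 − 18.9) / 7.7 = 1 km
LCL altitude = 200 m + 1000 m = 1200 m

1200 m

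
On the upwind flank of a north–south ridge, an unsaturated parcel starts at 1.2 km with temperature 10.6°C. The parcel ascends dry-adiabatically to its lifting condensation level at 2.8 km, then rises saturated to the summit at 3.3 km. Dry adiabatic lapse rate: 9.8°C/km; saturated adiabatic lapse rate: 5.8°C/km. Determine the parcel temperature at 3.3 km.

From 1200 m to 2800 m (dry): cools by 9.8 × 1.6 = 15.68°C, giving -5.08°C.
From 2800 m to 3300 m (saturated): cools by 5.8 × 0.5 = 2.9°C, giving -7.98°C.

-7.98°C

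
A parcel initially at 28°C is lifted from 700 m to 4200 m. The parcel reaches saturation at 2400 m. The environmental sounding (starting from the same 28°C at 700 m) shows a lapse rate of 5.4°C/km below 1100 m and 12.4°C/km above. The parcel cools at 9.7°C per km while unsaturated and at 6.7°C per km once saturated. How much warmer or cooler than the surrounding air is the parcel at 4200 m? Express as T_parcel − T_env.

+12.05°C (parcel warmer than environment)

Parcel:
  Dry to 2400 m: -9.7 × 1.7 km = -16.49°C, so T = 11.51°C.
  Saturated to 4200 m: -6.7 × 1.8 km = -12.06°C, so T = -0.55°C.
Environment:
  Environment, lower layer to 1100 m: -5.4 × 0.4 km = -2.16°C, so T = 25.84°C.
  Environment, upper layer to 4200 m: -12.4 × 3.1 km = -38.44°C, so T = -12.6°C.
T_parcel − T_env = -0.55 − (-12.6) = +12.05°C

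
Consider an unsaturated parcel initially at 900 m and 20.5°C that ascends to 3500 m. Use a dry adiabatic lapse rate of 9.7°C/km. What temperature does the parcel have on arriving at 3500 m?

-4.72°C

900–3500 m, dry adiabatic: Δz = 2.6 km ⇒ ΔT = -25.22°C; T = -4.72°C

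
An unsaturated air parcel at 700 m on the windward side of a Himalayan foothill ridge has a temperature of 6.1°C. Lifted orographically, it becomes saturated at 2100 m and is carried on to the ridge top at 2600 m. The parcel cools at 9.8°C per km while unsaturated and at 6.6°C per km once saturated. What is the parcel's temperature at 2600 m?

700 → 2100 m (dry, 9.8°C/km): ΔT = -9.8 × 1.4 = -13.72°C → T = -7.62°C
2100 → 2600 m (saturated, 6.6°C/km): ΔT = -6.6 × 0.5 = -3.3°C → T = -10.92°C

-10.92°C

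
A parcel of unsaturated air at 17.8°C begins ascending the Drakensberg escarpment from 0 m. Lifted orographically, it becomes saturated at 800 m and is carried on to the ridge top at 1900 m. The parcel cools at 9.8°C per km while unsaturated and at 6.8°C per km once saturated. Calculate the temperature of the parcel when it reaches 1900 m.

From 0 m to 800 m (dry): cools by 9.8 × 0.8 = 7.84°C, giving 9.96°C.
From 800 m to 1900 m (saturated): cools by 6.8 × 1.1 = 7.48°C, giving 2.48°C.

2.48°C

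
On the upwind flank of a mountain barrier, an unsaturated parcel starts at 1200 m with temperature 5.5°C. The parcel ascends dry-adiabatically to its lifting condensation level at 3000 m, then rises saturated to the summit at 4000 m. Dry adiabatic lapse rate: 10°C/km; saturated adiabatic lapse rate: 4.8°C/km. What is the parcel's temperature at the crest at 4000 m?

Dry to 3000 m: -10 × 1.8 km = -18°C, so T = -12.5°C.
Saturated to 4000 m: -4.8 × 1 km = -4.8°C, so T = -17.3°C.

-17.3°C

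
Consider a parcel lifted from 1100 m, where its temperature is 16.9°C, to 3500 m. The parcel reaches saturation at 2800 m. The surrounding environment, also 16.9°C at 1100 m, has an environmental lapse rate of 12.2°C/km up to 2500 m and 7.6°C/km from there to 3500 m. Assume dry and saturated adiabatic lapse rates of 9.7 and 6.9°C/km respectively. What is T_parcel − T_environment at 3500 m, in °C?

+3.36°C (parcel warmer than environment)

Parcel:
  From 1100 m to 2800 m (dry): cools by 9.7 × 1.7 = 16.49°C, giving 0.41°C.
  From 2800 m to 3500 m (saturated): cools by 6.9 × 0.7 = 4.83°C, giving -4.42°C.
Environment:
  From 1100 m to 2500 m (environment, lower layer): cools by 12.2 × 1.4 = 17.08°C, giving -0.18°C.
  From 2500 m to 3500 m (environment, upper layer): cools by 7.6 × 1 = 7.6°C, giving -7.78°C.
T_parcel − T_env = -4.42 − (-7.78) = +3.36°C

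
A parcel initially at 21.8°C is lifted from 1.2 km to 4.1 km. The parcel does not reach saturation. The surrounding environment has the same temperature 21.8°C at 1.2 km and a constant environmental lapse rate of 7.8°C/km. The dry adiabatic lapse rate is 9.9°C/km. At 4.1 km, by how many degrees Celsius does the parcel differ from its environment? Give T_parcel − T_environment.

-6.09°C (parcel cooler than environment)

Parcel:
  From 1200 m to 4100 m (dry): cools by 9.9 × 2.9 = 28.71°C, giving -6.91°C.
Environment:
  From 1200 m to 4100 m (environment): cools by 7.8 × 2.9 = 22.62°C, giving -0.82°C.
T_parcel − T_env = -6.91 − (-0.82) = -6.09°C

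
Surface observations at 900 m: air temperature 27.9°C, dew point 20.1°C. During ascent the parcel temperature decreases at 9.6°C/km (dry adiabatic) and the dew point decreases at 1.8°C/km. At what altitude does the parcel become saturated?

T and T_d converge at 9.6 − 1.8 = 7.8°C per km
Height above start = (27.9 − 20.1) / 7.8 = 1 km
LCL altitude = 900 m + 1000 m = 1900 m

1900 m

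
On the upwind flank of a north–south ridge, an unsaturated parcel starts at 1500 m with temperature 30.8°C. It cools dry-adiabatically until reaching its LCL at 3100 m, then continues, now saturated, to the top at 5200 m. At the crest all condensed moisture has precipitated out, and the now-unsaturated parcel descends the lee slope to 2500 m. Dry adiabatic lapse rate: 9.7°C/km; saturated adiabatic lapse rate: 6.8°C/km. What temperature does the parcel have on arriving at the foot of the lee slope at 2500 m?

27.19°C

1500 → 3100 m (dry, 9.7°C/km): ΔT = -9.7 × 1.6 = -15.52°C → T = 15.28°C
3100 → 5200 m (saturated, 6.8°C/km): ΔT = -6.8 × 2.1 = -14.28°C → T = 1°C
5200 → 2500 m (dry descent, 9.7°C/km): ΔT = +9.7 × 2.7 = +26.19°C → T = 27.19°C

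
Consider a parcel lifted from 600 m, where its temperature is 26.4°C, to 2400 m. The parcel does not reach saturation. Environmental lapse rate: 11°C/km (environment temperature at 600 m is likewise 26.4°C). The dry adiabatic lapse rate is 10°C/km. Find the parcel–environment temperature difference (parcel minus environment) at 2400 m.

Parcel:
  600 → 2400 m (dry, 10°C/km): ΔT = -10 × 1.8 = -18°C → T = 8.4°C
Environment:
  600 → 2400 m (environment, 11°C/km): ΔT = -11 × 1.8 = -19.8°C → T = 6.6°C
T_parcel − T_env = 8.4 − 6.6 = +1.8°C

+1.8°C (parcel warmer than environment)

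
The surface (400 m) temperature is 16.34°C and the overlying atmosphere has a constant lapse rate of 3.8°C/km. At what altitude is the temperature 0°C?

4700 m

Height above start = (16.34 − 0) / 3.8 = 4.3 km
Altitude = 400 m + 4300 m = 4700 m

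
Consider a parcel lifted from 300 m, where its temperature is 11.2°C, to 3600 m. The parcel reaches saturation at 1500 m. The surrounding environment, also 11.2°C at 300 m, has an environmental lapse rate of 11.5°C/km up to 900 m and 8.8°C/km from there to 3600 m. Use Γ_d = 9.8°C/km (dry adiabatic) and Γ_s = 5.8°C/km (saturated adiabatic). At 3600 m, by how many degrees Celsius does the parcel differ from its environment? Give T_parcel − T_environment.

+6.72°C (parcel warmer than environment)

Parcel:
  Dry to 1500 m: -9.8 × 1.2 km = -11.76°C, so T = -0.56°C.
  Saturated to 3600 m: -5.8 × 2.1 km = -12.18°C, so T = -12.74°C.
Environment:
  Environment, lower layer to 900 m: -11.5 × 0.6 km = -6.9°C, so T = 4.3°C.
  Environment, upper layer to 3600 m: -8.8 × 2.7 km = -23.76°C, so T = -19.46°C.
T_parcel − T_env = -12.74 − (-19.46) = +6.72°C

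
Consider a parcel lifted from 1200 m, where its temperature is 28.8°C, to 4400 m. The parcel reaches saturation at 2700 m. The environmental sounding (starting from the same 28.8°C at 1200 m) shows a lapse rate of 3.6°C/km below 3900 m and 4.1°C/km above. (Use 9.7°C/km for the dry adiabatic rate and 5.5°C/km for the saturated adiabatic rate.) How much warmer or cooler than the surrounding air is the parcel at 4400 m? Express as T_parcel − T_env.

Parcel:
  1200 → 2700 m (dry, 9.7°C/km): ΔT = -9.7 × 1.5 = -14.55°C → T = 14.25°C
  2700 → 4400 m (saturated, 5.5°C/km): ΔT = -5.5 × 1.7 = -9.35°C → T = 4.9°C
Environment:
  1200 → 3900 m (environment, lower layer, 3.6°C/km): ΔT = -3.6 × 2.7 = -9.72°C → T = 19.08°C
  3900 → 4400 m (environment, upper layer, 4.1°C/km): ΔT = -4.1 × 0.5 = -2.05°C → T = 17.03°C
T_parcel − T_env = 4.9 − 17.03 = -12.13°C

-12.13°C (parcel cooler than environment)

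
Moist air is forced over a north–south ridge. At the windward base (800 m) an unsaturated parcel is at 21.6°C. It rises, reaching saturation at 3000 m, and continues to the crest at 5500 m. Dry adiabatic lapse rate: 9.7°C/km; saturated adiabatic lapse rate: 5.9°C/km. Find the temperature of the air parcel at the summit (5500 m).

800 → 3000 m (dry, 9.7°C/km): ΔT = -9.7 × 2.2 = -21.34°C → T = 0.26°C
3000 → 5500 m (saturated, 5.9°C/km): ΔT = -5.9 × 2.5 = -14.75°C → T = -14.49°C

-14.49°C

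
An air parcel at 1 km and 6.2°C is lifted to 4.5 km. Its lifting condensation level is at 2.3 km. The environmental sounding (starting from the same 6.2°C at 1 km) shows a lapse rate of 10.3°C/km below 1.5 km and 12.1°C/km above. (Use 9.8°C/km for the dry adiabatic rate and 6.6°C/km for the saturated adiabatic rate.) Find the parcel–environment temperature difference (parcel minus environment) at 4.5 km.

Parcel:
  1000–2300 m, dry: Δz = 1.3 km ⇒ ΔT = -12.74°C; T = -6.54°C
  2300–4500 m, saturated: Δz = 2.2 km ⇒ ΔT = -14.52°C; T = -21.06°C
Environment:
  1000–1500 m, environment, lower layer: Δz = 0.5 km ⇒ ΔT = -5.15°C; T = 1.05°C
  1500–4500 m, environment, upper layer: Δz = 3 km ⇒ ΔT = -36.3°C; T = -35.25°C
T_parcel − T_env = -21.06 − (-35.25) = +14.19°C

+14.19°C (parcel warmer than environment)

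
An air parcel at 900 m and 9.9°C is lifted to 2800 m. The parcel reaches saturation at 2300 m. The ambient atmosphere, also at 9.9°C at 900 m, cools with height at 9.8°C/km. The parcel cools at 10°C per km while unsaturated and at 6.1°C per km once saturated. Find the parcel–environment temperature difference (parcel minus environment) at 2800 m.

+1.57°C (parcel warmer than environment)

Parcel:
  From 900 m to 2300 m (dry): cools by 10 × 1.4 = 14°C, giving -4.1°C.
  From 2300 m to 2800 m (saturated): cools by 6.1 × 0.5 = 3.05°C, giving -7.15°C.
Environment:
  From 900 m to 2800 m (environment): cools by 9.8 × 1.9 = 18.62°C, giving -8.72°C.
T_parcel − T_env = -7.15 − (-8.72) = +1.57°C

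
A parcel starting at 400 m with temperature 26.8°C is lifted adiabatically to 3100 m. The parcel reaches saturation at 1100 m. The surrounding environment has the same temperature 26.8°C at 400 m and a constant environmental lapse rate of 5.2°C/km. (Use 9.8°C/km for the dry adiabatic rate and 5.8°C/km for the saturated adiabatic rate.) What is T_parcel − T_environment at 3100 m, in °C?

Parcel:
  400–1100 m, dry: Δz = 0.7 km ⇒ ΔT = -6.86°C; T = 19.94°C
  1100–3100 m, saturated: Δz = 2 km ⇒ ΔT = -11.6°C; T = 8.34°C
Environment:
  400–3100 m, environment: Δz = 2.7 km ⇒ ΔT = -14.04°C; T = 12.76°C
T_parcel − T_env = 8.34 − 12.76 = -4.42°C

-4.42°C (parcel cooler than environment)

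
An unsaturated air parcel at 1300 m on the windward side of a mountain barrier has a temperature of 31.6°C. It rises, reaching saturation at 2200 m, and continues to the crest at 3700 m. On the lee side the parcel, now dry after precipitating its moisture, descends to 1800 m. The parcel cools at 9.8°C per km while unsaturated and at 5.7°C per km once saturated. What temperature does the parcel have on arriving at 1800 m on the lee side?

1300–2200 m, dry: Δz = 0.9 km ⇒ ΔT = -8.82°C; T = 22.78°C
2200–3700 m, saturated: Δz = 1.5 km ⇒ ΔT = -8.55°C; T = 14.23°C
3700–1800 m, dry descent: Δz = 1.9 km ⇒ ΔT = +18.62°C; T = 32.85°C

32.85°C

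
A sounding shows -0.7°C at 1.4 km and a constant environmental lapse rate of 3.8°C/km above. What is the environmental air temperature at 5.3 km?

-15.52°C

1400–5300 m, environmental: Δz = 3.9 km ⇒ ΔT = -14.82°C; T = -15.52°C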